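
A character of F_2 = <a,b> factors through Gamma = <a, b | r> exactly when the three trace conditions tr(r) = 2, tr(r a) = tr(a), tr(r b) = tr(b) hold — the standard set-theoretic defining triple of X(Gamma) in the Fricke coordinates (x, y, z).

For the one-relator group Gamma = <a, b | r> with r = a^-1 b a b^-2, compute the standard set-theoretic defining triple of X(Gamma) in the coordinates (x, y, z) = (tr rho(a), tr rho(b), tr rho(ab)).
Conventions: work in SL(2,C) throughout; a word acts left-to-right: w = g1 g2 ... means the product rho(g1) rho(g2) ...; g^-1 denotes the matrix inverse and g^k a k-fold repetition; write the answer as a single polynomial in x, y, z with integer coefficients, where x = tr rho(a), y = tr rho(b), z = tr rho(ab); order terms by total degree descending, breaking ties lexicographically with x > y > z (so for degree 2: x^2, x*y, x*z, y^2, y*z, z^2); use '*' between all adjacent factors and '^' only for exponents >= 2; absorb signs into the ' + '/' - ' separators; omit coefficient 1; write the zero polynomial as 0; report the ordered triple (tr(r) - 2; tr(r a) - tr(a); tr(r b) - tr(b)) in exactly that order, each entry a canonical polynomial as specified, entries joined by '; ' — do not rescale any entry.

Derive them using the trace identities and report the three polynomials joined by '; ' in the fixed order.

trace(a b a) = trace(a) * trace(b a) - trace(b)  (reduce the a square) = x*z - y
trace(a b a b) = trace(a b) * trace(a b) - trace(1)  (split on a) = z^2 - 2
trace(b a b^-1 a) = trace(a b a) * trace(b) - trace(a b a b)  (eliminate b^-1) = x*y*z - y^2 - z^2 + 2
and trace(a^-1 b a b^-1) = trace(b a b^-1) * trace(a) - trace(b a b^-1 a)  (eliminate a^-1) = -x*y*z + x^2 + y^2 + z^2 - 2
and trace(a^-1 b a b^-2) = trace(a^-1 b a b^-1) * trace(b) - trace(a^-1 b a)  (eliminate b^-1) = -x*y^2*z + x^2*y + y^3 + y*z^2 - 3*y
and trace(a b^-1) = trace(a) * trace(b) - trace(a b)  (eliminate b^-1) = x*y - z
assemble the triple (trace(r) - 2; trace(r a) - x; trace(r b) - y)

-x*y^2*z + x^2*y + y^3 + y*z^2 - 3*y - 2; x*y - x - z; -x*y*z + x^2 + y^2 + z^2 - y - 2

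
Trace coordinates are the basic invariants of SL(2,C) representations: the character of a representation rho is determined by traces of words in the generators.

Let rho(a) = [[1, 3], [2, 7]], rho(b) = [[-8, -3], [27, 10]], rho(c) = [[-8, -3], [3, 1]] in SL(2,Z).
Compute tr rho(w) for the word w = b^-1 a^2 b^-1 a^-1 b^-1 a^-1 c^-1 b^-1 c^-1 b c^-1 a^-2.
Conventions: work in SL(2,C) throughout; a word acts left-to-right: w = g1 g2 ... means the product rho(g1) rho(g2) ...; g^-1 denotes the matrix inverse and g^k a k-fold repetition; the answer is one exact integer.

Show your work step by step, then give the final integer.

-301966988842

rho(b^-1) = [[10, 3], [-27, -8]]
... * rho(a) = [[1, 3], [2, 7]]  ->  [[16, 51], [-43, -137]]
... * rho(a) = [[1, 3], [2, 7]]  ->  [[118, 405], [-317, -1088]]
... * rho(b^-1) = [[10, 3], [-27, -8]]  ->  [[-9755, -2886], [26206, 7753]]
... * rho(a^-1) = [[7, -3], [-2, 1]]  ->  [[-62513, 26379], [167936, -70865]]
... * rho(b^-1) = [[10, 3], [-27, -8]]  ->  [[-1337363, -398571], [3592715, 1070728]]
... * rho(a^-1) = [[7, -3], [-2, 1]]  ->  [[-8564399, 3613518], [23007549, -9707417]]
... * rho(c^-1) = [[1, 3], [-3, -8]]  ->  [[-19404953, -54601341], [52129800, 146681983]]
... * rho(b^-1) = [[10, 3], [-27, -8]]  ->  [[1280186677, 378595869], [-3439115541, -1017066464]]
... * rho(c^-1) = [[1, 3], [-3, -8]]  ->  [[144399070, 811793079], [-387916149, -2180814911]]
... * rho(b) = [[-8, -3], [27, 10]]  ->  [[20763220573, 7684733580], [-55778673405, -20644400663]]
... * rho(c^-1) = [[1, 3], [-3, -8]]  ->  [[-2290980167, 811793079], [6154528584, -2180814911]]
... * rho(a^-1) = [[7, -3], [-2, 1]]  ->  [[-17660447327, 7684733580], [47443329910, -20644400663]]
... * rho(a^-1) = [[7, -3], [-2, 1]]  ->  [[-138992598449, 60666075561], [373392110696, -162974390393]]
tr = -138992598449 + -162974390393 = -301966988842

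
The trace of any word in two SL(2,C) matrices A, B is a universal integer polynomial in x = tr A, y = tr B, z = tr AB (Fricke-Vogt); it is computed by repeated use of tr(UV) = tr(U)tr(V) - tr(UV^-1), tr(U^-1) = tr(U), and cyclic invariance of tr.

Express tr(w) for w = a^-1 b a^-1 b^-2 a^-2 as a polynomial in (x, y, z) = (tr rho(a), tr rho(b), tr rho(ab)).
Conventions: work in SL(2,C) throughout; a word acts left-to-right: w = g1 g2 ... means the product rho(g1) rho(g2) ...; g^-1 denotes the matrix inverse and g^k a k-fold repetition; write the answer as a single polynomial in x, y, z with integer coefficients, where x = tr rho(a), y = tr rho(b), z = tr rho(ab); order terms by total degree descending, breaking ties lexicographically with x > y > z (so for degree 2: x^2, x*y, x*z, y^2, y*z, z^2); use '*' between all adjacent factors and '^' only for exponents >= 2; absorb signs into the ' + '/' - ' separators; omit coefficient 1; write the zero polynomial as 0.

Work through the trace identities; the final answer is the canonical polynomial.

tr(b a^-1) = tr(b) * tr(a) - tr(b a)   [inverse elimination on a] = x*y - z
reduce: tr(a^-1 b a^-1) = tr(b a^-1) * tr(a) - tr(b)   [inverse elimination on a] = x^2*y - x*z - y
so tr(b^2) = tr(b) * tr(b) - tr(1)   [square of b] = y^2 - 2
reduce: tr(b^2 a) = tr(b) * tr(a b) - tr(a)   [square of b] = y*z - x
tr(b a^-1 b) = tr(b^2) * tr(a) - tr(b^2 a)   [inverse elimination on a] = x*y^2 - y*z - x
tr(b a b a) = tr(b a) * tr(b a) - tr(1)   [split at a repeated b] = z^2 - 2
tr(b a^-1 b a) = tr(b a b) * tr(a) - tr(b a b a)   [inverse elimination on a] = x*y*z - x^2 - z^2 + 2
so tr(a^-1 b a^-1 b) = tr(b a^-1 b) * tr(a) - tr(b a^-1 b a)   [inverse elimination on a] = x^2*y^2 - 2*x*y*z + z^2 - 2
so tr(a^-1 b a^-1 b^-1) = tr(a^-1 b a^-1) * tr(b) - tr(a^-1 b a^-1 b)   [inverse elimination on b] = x*y*z - y^2 - z^2 + 2
reduce: tr(b a^-1 b^-2 a^-1) = tr(a^-1 b a^-1 b^-1) * tr(b) - tr(a^-1 b a^-1)   [inverse elimination on b] = x*y^2*z - x^2*y - y^3 - y*z^2 + x*z + 3*y
tr(a^-2 b a^-1 b^-2) = tr(b a^-1 b^-2 a^-1) * tr(a) - tr(b a^-1 b^-2)   [inverse elimination on a] = x^2*y^2*z - x^3*y - x*y^3 - x*y*z^2 + x^2*z + 3*x*y - z
reduce: tr(a^-1 b a^-1 b^-2 a^-2) = tr(a^-2 b a^-1 b^-2) * tr(a) - tr(a^-2 b a^-1 b^-2 a)   [inverse elimination on a] = x^3*y^2*z - x^4*y - x^2*y^3 - x^2*y*z^2 + x^3*z - x*y^2*z + 4*x^2*y + y^3 + y*z^2 - 2*x*z - 3*y

x^3*y^2*z - x^4*y - x^2*y^3 - x^2*y*z^2 + x^3*z - x*y^2*z + 4*x^2*y + y^3 + y*z^2 - 2*x*z - 3*y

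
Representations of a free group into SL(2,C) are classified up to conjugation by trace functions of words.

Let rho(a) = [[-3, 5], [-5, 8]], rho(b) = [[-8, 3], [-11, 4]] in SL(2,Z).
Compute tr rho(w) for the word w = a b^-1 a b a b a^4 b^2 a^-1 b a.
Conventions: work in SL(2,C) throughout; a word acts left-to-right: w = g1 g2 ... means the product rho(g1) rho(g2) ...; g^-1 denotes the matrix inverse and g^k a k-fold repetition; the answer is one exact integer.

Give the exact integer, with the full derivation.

rho(a) = [[-3, 5], [-5, 8]]
... * rho(b^-1) = [[4, -3], [11, -8]]  ->  [[43, -31], [68, -49]]
... * rho(a) = [[-3, 5], [-5, 8]]  ->  [[26, -33], [41, -52]]
... * rho(b) = [[-8, 3], [-11, 4]]  ->  [[155, -54], [244, -85]]
... * rho(a) = [[-3, 5], [-5, 8]]  ->  [[-195, 343], [-307, 540]]
... * rho(b) = [[-8, 3], [-11, 4]]  ->  [[-2213, 787], [-3484, 1239]]
... * rho(a) = [[-3, 5], [-5, 8]]  ->  [[2704, -4769], [4257, -7508]]
... * rho(a) = [[-3, 5], [-5, 8]]  ->  [[15733, -24632], [24769, -38779]]
... * rho(a) = [[-3, 5], [-5, 8]]  ->  [[75961, -118391], [119588, -186387]]
... * rho(a) = [[-3, 5], [-5, 8]]  ->  [[364072, -567323], [573171, -893156]]
... * rho(b) = [[-8, 3], [-11, 4]]  ->  [[3327977, -1177076], [5239348, -1853111]]
... * rho(b) = [[-8, 3], [-11, 4]]  ->  [[-13675980, 5275627], [-21530563, 8305600]]
... * rho(a^-1) = [[8, -5], [5, -3]]  ->  [[-83029705, 52553019], [-130716504, 82736015]]
... * rho(b) = [[-8, 3], [-11, 4]]  ->  [[86154431, -38877039], [135635867, -61205452]]
... * rho(a) = [[-3, 5], [-5, 8]]  ->  [[-64078098, 119755843], [-100880341, 188535719]]
tr = -64078098 + 188535719 = 124457621

124457621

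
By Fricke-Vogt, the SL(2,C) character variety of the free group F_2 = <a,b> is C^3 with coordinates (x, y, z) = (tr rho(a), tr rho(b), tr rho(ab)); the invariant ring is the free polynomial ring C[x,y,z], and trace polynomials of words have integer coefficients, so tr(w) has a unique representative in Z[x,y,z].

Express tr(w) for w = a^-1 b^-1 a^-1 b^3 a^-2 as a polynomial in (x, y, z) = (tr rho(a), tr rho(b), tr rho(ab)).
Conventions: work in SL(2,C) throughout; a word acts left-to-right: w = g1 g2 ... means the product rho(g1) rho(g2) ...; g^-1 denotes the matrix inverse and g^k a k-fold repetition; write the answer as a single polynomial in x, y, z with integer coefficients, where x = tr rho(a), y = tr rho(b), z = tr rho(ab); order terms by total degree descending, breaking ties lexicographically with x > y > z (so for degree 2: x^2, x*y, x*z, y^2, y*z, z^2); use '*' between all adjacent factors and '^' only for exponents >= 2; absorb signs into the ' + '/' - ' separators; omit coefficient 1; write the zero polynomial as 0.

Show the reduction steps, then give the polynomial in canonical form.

tr(b^2) = tr(b) * tr(b) - tr(1)   [square of b] = y^2 - 2
tr(b^2 a) = tr(b) * tr(a b) - tr(a)   [square of b] = y*z - x
tr(a^-1 b^2) = tr(b^2) * tr(a) - tr(b^2 a)   [inverse elimination on a] = x*y^2 - y*z - x
tr(b^2 a^-2) = tr(a^-1 b^2) * tr(a) - tr(a^-1 b^2 a)   [inverse elimination on a] = x^2*y^2 - x*y*z - x^2 - y^2 + 2
tr(b^3) = tr(b) * tr(b^2) - tr(b)   [square of b] = y^3 - 3*y
tr(b^2 a b) = tr(b) * tr(b a b) - tr(b a)   [square of b] = y^2*z - x*y - z
tr(b a b^3) = tr(b) * tr(b^2 a b) - tr(b^2 a)   [square of b] = y^3*z - x*y^2 - 2*y*z + x
tr(a b a b) = tr(b a) * tr(b a) - tr(1)   [split at a repeated b] = z^2 - 2
tr(a b a) = tr(a) * tr(b a) - tr(b)   [square of a] = x*z - y
tr(a b a b^2) = tr(b) * tr(a b a b) - tr(a b a)   [square of b] = y*z^2 - x*z - y
tr(b a b^3 a) = tr(b) * tr(a b a b^2) - tr(a b a b)   [square of b] = y^2*z^2 - x*y*z - y^2 - z^2 + 2
tr(a b^3 a^-1 b) = tr(b a b^3) * tr(a) - tr(b a b^3 a)   [inverse elimination on a] = x*y^3*z - x^2*y^2 - y^2*z^2 - x*y*z + x^2 + y^2 + z^2 - 2
tr(a^-1 b^-1 a b^3) = tr(a b^3 a^-1) * tr(b) - tr(a b^3 a^-1 b)   [inverse elimination on b] = -x*y^3*z + x^2*y^2 + y^4 + y^2*z^2 + x*y*z - x^2 - 4*y^2 - z^2 + 2
tr(b^3 a^-2 b^-1 a) = tr(a^-1 b^-1 a b^3) * tr(a) - tr(a^-1 b^-1 a b^3 a)   [inverse elimination on a] = -x^2*y^3*z + x^3*y^2 + x*y^4 + x*y^2*z^2 + x^2*y*z - x^3 - 4*x*y^2 - x*z^2 - y*z + 3*x
tr(a^-1 b^-1 a^-1 b^3 a^-1) = tr(b^3 a^-2 b^-1) * tr(a) - tr(b^3 a^-2 b^-1 a)   [inverse elimination on a] = x^2*y^3*z - x*y^4 - x*y^2*z^2 - 2*x^2*y*z + 3*x*y^2 + x*z^2 + y*z - x
tr(a^-1 b^-1 a^-1 b^3) = tr(b^3 a^-1 b^-1) * tr(a) - tr(b^3 a^-1 b^-1 a)   [inverse elimination on a] = x*y^3*z - y^4 - y^2*z^2 - 2*x*y*z + 4*y^2 + z^2 - 2
tr(a^-1 b^-1 a^-1 b^3 a^-2) = tr(a^-1 b^-1 a^-1 b^3 a^-1) * tr(a) - tr(a^-1 b^-1 a^-1 b^3)   [inverse elimination on a] = x^3*y^3*z - x^2*y^4 - x^2*y^2*z^2 - 2*x^3*y*z - x*y^3*z + 3*x^2*y^2 + x^2*z^2 + y^4 + y^2*z^2 + 3*x*y*z - x^2 - 4*y^2 - z^2 + 2

x^3*y^3*z - x^2*y^4 - x^2*y^2*z^2 - 2*x^3*y*z - x*y^3*z + 3*x^2*y^2 + x^2*z^2 + y^4 + y^2*z^2 + 3*x*y*z - x^2 - 4*y^2 - z^2 + 2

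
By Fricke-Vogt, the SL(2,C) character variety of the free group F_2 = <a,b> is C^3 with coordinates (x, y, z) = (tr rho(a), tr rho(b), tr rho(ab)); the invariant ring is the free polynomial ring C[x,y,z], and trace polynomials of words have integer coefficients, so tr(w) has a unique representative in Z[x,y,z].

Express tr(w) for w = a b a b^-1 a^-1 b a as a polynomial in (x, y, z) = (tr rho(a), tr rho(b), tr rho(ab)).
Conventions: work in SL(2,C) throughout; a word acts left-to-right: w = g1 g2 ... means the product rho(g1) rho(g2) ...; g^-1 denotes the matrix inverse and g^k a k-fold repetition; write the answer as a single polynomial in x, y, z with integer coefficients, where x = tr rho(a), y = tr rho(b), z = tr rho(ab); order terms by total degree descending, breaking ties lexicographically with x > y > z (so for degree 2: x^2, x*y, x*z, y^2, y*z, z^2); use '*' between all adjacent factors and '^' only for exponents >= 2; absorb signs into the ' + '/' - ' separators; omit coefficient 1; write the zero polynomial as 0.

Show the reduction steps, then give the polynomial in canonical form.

so trace(b a^2) = trace(a)*trace(b a) - trace(b) = x*z - y
trace(a^2 b a) = trace(a)*trace(b a^2) - trace(b a) = x^2*z - x*y - z
reduce: trace(b a b a) = trace(a b)*trace(a b) - trace(1) = z^2 - 2
reduce: trace(b a b) = trace(b)*trace(a b) - trace(a) = y*z - x
trace(b a^2 b a) = trace(a)*trace(b a b a) - trace(b a b) = x*z^2 - y*z - x
trace(a^2) = trace(a)*trace(a) - trace(1) = x^2 - 2
reduce: trace(b a^2 b) = trace(b)*trace(a^2 b) - trace(a^2) = x*y*z - x^2 - y^2 + 2
reduce: trace(a b a^2 b a) = trace(a)*trace(b a^2 b a) - trace(b a^2 b) = x^2*z^2 - 2*x*y*z + y^2 - 2
so trace(b a b a b a) = trace(a b a b)*trace(a b) - trace(b a) = z^3 - 3*z
trace(b a b a b) = trace(b)*trace(a b a b) - trace(a b a) = y*z^2 - x*z - y
reduce: trace(a b a^2 b a b) = trace(a)*trace(b a b a b a) - trace(b a b a b) = x*z^3 - y*z^2 - 2*x*z + y
so trace(b a^2 b a b^-1 a) = trace(a b a^2 b a)*trace(b) - trace(a b a^2 b a b) = x^2*y*z^2 - 2*x*y^2*z - x*z^3 + y^3 + y*z^2 + 2*x*z - 3*y
so trace(a b a b^-1 a^-1 b a) = trace(b a^2 b a b^-1)*trace(a) - trace(b a^2 b a b^-1 a) = -x^2*y*z^2 + x^3*z + 2*x*y^2*z + x*z^3 - x^2*y - y^3 - y*z^2 - 3*x*z + 3*y

-x^2*y*z^2 + x^3*z + 2*x*y^2*z + x*z^3 - x^2*y - y^3 - y*z^2 - 3*x*z + 3*y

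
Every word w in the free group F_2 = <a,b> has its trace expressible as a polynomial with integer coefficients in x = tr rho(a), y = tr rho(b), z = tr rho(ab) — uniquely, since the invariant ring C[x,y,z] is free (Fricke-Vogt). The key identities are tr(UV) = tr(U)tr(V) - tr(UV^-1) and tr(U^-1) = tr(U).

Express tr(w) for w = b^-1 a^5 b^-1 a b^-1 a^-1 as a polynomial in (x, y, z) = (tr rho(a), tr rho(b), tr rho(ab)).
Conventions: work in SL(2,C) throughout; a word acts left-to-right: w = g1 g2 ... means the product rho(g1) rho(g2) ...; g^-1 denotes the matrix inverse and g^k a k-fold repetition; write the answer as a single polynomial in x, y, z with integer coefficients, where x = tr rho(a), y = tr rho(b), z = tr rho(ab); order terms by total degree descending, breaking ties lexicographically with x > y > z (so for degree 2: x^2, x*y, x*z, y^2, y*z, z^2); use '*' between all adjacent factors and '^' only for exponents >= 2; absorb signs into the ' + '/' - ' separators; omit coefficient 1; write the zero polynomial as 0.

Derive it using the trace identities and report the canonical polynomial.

next, trace(a^2) = trace(a) * trace(a) - trace(1)   [square of a] = x^2 - 2
and trace(a^3) = trace(a) * trace(a^2) - trace(a)   [square of a] = x^3 - 3*x
trace(a^4) = trace(a) * trace(a^3) - trace(a^2)   [square of a] = x^4 - 4*x^2 + 2
trace(a^5) = trace(a) * trace(a^4) - trace(a^3)   [square of a] = x^5 - 5*x^3 + 5*x
and trace(b a^2) = trace(a) * trace(b a) - trace(b)   [square of a] = x*z - y
next, trace(a^2 b a) = trace(a) * trace(b a^2) - trace(b a)   [square of a] = x^2*z - x*y - z
and trace(a^2 b a^2) = trace(a) * trace(a^2 b a) - trace(a^2 b)   [square of a] = x^3*z - x^2*y - 2*x*z + y
trace(a^5 b) = trace(a) * trace(a^2 b a^2) - trace(a^2 b a)   [square of a] = x^4*z - x^3*y - 3*x^2*z + 2*x*y + z
and trace(b^-1 a^5) = trace(a^5) * trace(b) - trace(a^5 b)   [inverse elimination on b] = x^5*y - x^4*z - 4*x^3*y + 3*x^2*z + 3*x*y - z
trace(b^-1 a^5 b^-1) = trace(b^-1 a^5) * trace(b) - trace(b^-1 a^5 b)   [inverse elimination on b] = x^5*y^2 - x^4*y*z - x^5 - 4*x^3*y^2 + 3*x^2*y*z + 5*x^3 + 3*x*y^2 - y*z - 5*x
and trace(a^6) = trace(a) * trace(a^5) - trace(a^4)   [square of a] = x^6 - 6*x^4 + 9*x^2 - 2
and trace(a^6 b) = trace(a) * trace(a b a^4) - trace(a b a^3)   [square of a] = x^5*z - x^4*y - 4*x^3*z + 3*x^2*y + 3*x*z - y
and trace(a^5 b^-1 a) = trace(a^6) * trace(b) - trace(a^6 b)   [inverse elimination on b] = x^6*y - x^5*z - 5*x^4*y + 4*x^3*z + 6*x^2*y - 3*x*z - y
and trace(a b a^6) = trace(a) * trace(b a^6) - trace(b a^5)   [square of a] = x^6*z - x^5*y - 5*x^4*z + 4*x^3*y + 6*x^2*z - 3*x*y - z
trace(b a b a) = trace(b a) * trace(b a) - trace(1)   [split at a repeated b] = z^2 - 2
trace(b a b) = trace(b) * trace(a b) - trace(a)   [square of b] = y*z - x
trace(a b a b a) = trace(a) * trace(b a b a) - trace(b a b)   [square of a] = x*z^2 - y*z - x
trace(a^2 b a b a) = trace(a) * trace(a b a b a) - trace(a b a b)   [square of a] = x^2*z^2 - x*y*z - x^2 - z^2 + 2
trace(a^3 b a b a) = trace(a) * trace(a^2 b a b a) - trace(a^2 b a b)   [square of a] = x^3*z^2 - x^2*y*z - x^3 - 2*x*z^2 + y*z + 3*x
next, trace(b a b a^5) = trace(a) * trace(a^3 b a b a) - trace(a^3 b a b)   [square of a] = x^4*z^2 - x^3*y*z - x^4 - 3*x^2*z^2 + 2*x*y*z + 4*x^2 + z^2 - 2
next, trace(a b a^6 b) = trace(a) * trace(b a b a^5) - trace(b a b a^4)   [square of a] = x^5*z^2 - x^4*y*z - x^5 - 4*x^3*z^2 + 3*x^2*y*z + 5*x^3 + 3*x*z^2 - y*z - 5*x
trace(a^5 b^-1 a b a) = trace(a b a^6) * trace(b) - trace(a b a^6 b)   [inverse elimination on b] = x^6*y*z - x^5*y^2 - x^5*z^2 - 4*x^4*y*z + x^5 + 4*x^3*y^2 + 4*x^3*z^2 + 3*x^2*y*z - 5*x^3 - 3*x*y^2 - 3*x*z^2 + 5*x
and trace(b a b a b a) = trace(a b a b) * trace(a b) - trace(b a)   [split at a repeated a] = z^3 - 3*z
and trace(b a b a b) = trace(b) * trace(a b a b) - trace(a b a)   [square of b] = y*z^2 - x*z - y
trace(b a b a b a^2) = trace(a) * trace(b a b a b a) - trace(b a b a b)   [square of a] = x*z^3 - y*z^2 - 2*x*z + y
trace(a^2 b a b a b a) = trace(a) * trace(b a b a b a^2) - trace(b a b a b a)   [square of a] = x^2*z^3 - x*y*z^2 - 2*x^2*z - z^3 + x*y + 3*z
and trace(a^3 b a b a b a) = trace(a) * trace(a^2 b a b a b a) - trace(a^2 b a b a b)   [square of a] = x^3*z^3 - x^2*y*z^2 - 2*x^3*z - 2*x*z^3 + x^2*y + y*z^2 + 5*x*z - y
trace(a b a b a^5 b) = trace(a) * trace(a^3 b a b a b a) - trace(a^3 b a b a b)   [square of a] = x^4*z^3 - x^3*y*z^2 - 2*x^4*z - 3*x^2*z^3 + x^3*y + 2*x*y*z^2 + 7*x^2*z + z^3 - 2*x*y - 3*z
and trace(a^5 b^-1 a b a b) = trace(a b a b a^5) * trace(b) - trace(a b a b a^5 b)   [inverse elimination on b] = x^5*y*z^2 - x^4*y^2*z - x^4*z^3 - x^5*y - 3*x^3*y*z^2 + 2*x^4*z + 3*x^2*y^2*z + 3*x^2*z^3 + 4*x^3*y + x*y*z^2 - 7*x^2*z - y^2*z - z^3 - 3*x*y + 3*z
and trace(b^-1 a^5 b^-1 a b a) = trace(a^5 b^-1 a b a) * trace(b) - trace(a^5 b^-1 a b a b)   [inverse elimination on b] = x^6*y^2*z - x^5*y^3 - 2*x^5*y*z^2 - 3*x^4*y^2*z + x^4*z^3 + 2*x^5*y + 4*x^3*y^3 + 7*x^3*y*z^2 - 2*x^4*z - 3*x^2*z^3 - 9*x^3*y - 3*x*y^3 - 4*x*y*z^2 + 7*x^2*z + y^2*z + z^3 + 8*x*y - 3*z
trace(a^-1 b^-1 a^5 b^-1 a b) = trace(b^-1 a^5 b^-1 a b) * trace(a) - trace(b^-1 a^5 b^-1 a b a)   [inverse elimination on a] = -x^6*y^2*z + x^7*y + x^5*y^3 + 2*x^5*y*z^2 - x^6*z + 3*x^4*y^2*z - x^4*z^3 - 7*x^5*y - 4*x^3*y^3 - 7*x^3*y*z^2 + 6*x^4*z + 3*x^2*z^3 + 15*x^3*y + 3*x*y^3 + 4*x*y*z^2 - 10*x^2*z - y^2*z - z^3 - 9*x*y + 3*z
trace(b^-1 a^5 b^-1 a b^-1 a^-1) = trace(a^-1 b^-1 a^5 b^-1 a) * trace(b) - trace(a^-1 b^-1 a^5 b^-1 a b)   [inverse elimination on b] = x^6*y^2*z - x^7*y - 2*x^5*y*z^2 + x^6*z - 4*x^4*y^2*z + x^4*z^3 + 6*x^5*y + 7*x^3*y*z^2 - 6*x^4*z + 3*x^2*y^2*z - 3*x^2*z^3 - 10*x^3*y - 4*x*y*z^2 + 10*x^2*z + z^3 + 4*x*y - 3*z

x^6*y^2*z - x^7*y - 2*x^5*y*z^2 + x^6*z - 4*x^4*y^2*z + x^4*z^3 + 6*x^5*y + 7*x^3*y*z^2 - 6*x^4*z + 3*x^2*y^2*z - 3*x^2*z^3 - 10*x^3*y - 4*x*y*z^2 + 10*x^2*z + z^3 + 4*x*y - 3*z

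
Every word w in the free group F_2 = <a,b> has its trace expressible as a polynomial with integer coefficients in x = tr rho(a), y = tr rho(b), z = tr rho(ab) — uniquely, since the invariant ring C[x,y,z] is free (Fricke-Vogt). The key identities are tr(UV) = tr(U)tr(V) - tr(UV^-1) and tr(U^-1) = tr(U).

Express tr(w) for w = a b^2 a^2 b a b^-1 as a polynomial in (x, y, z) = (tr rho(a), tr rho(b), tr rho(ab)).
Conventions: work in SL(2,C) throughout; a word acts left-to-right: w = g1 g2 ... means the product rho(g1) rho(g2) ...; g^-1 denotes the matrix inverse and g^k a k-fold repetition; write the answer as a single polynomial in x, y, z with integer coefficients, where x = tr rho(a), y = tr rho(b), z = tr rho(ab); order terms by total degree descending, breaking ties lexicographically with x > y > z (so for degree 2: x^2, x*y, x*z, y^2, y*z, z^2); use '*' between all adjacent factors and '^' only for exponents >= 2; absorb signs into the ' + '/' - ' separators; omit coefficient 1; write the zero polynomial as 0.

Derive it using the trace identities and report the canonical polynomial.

x^2*y^2*z^2 - x^3*y*z - 2*x*y^3*z - x*y*z^3 + x^2*y^2 + x^2*z^2 + y^4 + y^2*z^2 + 3*x*y*z - x^2 - 4*y^2 - z^2 + 2

tr(b a b a) = tr(a b) * tr(a b) - tr(1) = z^2 - 2
use: tr(b a b) = tr(b) * tr(a b) - tr(a) = y*z - x
apply: tr(b a^2 b a) = tr(a) * tr(b a b a) - tr(b a b) = x*z^2 - y*z - x
tr(b^2) = tr(b) * tr(b) - tr(1) = y^2 - 2
use: tr(b a^2 b) = tr(a) * tr(b^2 a) - tr(b^2) = x*y*z - x^2 - y^2 + 2
tr(a^2 b a^2 b) = tr(a) * tr(b a^2 b a) - tr(b a^2 b) = x^2*z^2 - 2*x*y*z + y^2 - 2
tr(b a^2) = tr(a) * tr(b a) - tr(b) = x*z - y
apply: tr(a^2 b a) = tr(a) * tr(b a^2) - tr(b a) = x^2*z - x*y - z
apply: tr(a^2 b a^2) = tr(a) * tr(a^2 b a) - tr(a^2 b) = x^3*z - x^2*y - 2*x*z + y
apply: tr(a b^2 a^2 b a) = tr(b) * tr(a^2 b a^2 b) - tr(a^2 b a^2) = x^2*y*z^2 - x^3*z - 2*x*y^2*z + x^2*y + y^3 + 2*x*z - 3*y
use: tr(a b a b a b) = tr(a b a b) * tr(a b) - tr(b a) = z^3 - 3*z
tr(b a b a b^2 a) = tr(b) * tr(a b a b a b) - tr(a b a b a) = y*z^3 - x*z^2 - 2*y*z + x
apply: tr(a b a b^2) = tr(b) * tr(a b a b) - tr(a b a) = y*z^2 - x*z - y
apply: tr(b a b a b^2) = tr(b) * tr(a b a b^2) - tr(a b a b) = y^2*z^2 - x*y*z - y^2 - z^2 + 2
tr(a b^2 a^2 b a b) = tr(a) * tr(b a b a b^2 a) - tr(b a b a b^2) = x*y*z^3 - x^2*z^2 - y^2*z^2 - x*y*z + x^2 + y^2 + z^2 - 2
use: tr(a b^2 a^2 b a b^-1) = tr(a b^2 a^2 b a) * tr(b) - tr(a b^2 a^2 b a b) = x^2*y^2*z^2 - x^3*y*z - 2*x*y^3*z - x*y*z^3 + x^2*y^2 + x^2*z^2 + y^4 + y^2*z^2 + 3*x*y*z - x^2 - 4*y^2 - z^2 + 2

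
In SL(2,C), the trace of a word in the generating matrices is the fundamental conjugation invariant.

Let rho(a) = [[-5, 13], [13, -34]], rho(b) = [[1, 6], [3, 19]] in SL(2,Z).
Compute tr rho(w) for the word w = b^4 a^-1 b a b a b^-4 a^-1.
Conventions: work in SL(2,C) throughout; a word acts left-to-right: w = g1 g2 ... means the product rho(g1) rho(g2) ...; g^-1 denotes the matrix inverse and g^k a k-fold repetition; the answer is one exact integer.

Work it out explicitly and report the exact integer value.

-1068889492881317275

rho(b) = [[1, 6], [3, 19]]
... * rho(b) = [[1, 6], [3, 19]]  ->  [[19, 120], [60, 379]]
... * rho(b) = [[1, 6], [3, 19]]  ->  [[379, 2394], [1197, 7561]]
... * rho(b) = [[1, 6], [3, 19]]  ->  [[7561, 47760], [23880, 150841]]
... * rho(a^-1) = [[-34, -13], [-13, -5]]  ->  [[-877954, -337093], [-2772853, -1064645]]
... * rho(b) = [[1, 6], [3, 19]]  ->  [[-1889233, -11672491], [-5966788, -36865373]]
... * rho(a) = [[-5, 13], [13, -34]]  ->  [[-142296218, 372304665], [-449415909, 1175854438]]
... * rho(b) = [[1, 6], [3, 19]]  ->  [[974617777, 6220011327], [3078147405, 19644738868]]
... * rho(a) = [[-5, 13], [13, -34]]  ->  [[75987058366, -198810354017], [239990868259, -627905205247]]
... * rho(b^-1) = [[19, -6], [-3, 1]]  ->  [[2040185171005, -654732704213], [6443542112662, -2067850414801]]
... * rho(b^-1) = [[19, -6], [-3, 1]]  ->  [[40727716361734, -12895843730243], [128630851384981, -40729103090773]]
... * rho(b^-1) = [[19, -6], [-3, 1]]  ->  [[812514142063675, -257262141900647], [2566173485586958, -812514211400659]]
... * rho(b^-1) = [[19, -6], [-3, 1]]  ->  [[16209555124911766, -5132346994282697], [51194838860354179, -16209555124922407]]
... * rho(a^-1) = [[-34, -13], [-13, -5]]  ->  [[-484404363321324983, -185062481652439473], [-1529900304628050795, -584485129559992292]]
tr = -484404363321324983 + -584485129559992292 = -1068889492881317275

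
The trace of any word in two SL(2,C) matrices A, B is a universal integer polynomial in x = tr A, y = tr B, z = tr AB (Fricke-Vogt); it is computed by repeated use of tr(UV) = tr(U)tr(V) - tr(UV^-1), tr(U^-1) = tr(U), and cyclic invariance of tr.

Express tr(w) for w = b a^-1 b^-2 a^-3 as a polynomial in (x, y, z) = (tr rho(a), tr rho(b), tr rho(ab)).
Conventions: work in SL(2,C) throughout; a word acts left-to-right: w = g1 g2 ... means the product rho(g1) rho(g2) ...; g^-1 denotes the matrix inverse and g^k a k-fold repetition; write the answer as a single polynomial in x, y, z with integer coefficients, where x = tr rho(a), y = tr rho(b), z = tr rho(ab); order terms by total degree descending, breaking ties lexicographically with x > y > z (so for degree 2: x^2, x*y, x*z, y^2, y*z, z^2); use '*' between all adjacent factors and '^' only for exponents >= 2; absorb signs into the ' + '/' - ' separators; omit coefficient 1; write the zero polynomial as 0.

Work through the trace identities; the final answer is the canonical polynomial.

tr(b^-1) = tr(b) = y
tr(b^-1 a) = tr(a) tr(b) - tr(a b) = x*y - z
tr(a^-1 b^-1) = tr(b^-1) tr(a) - tr(b^-1 a) = z
tr(b^-1 a^-2) = tr(a^-1 b^-1) tr(a) - tr(a^-1 b^-1 a) = x*z - y
tr(b a b) = tr(b) tr(a b) - tr(a) = y*z - x
tr(b a b a) = tr(b a) tr(b a) - tr(1) = z^2 - 2
tr(a^-1 b a b) = tr(b a b) tr(a) - tr(b a b a) = x*y*z - x^2 - z^2 + 2
tr(b^-1 a^-1 b a) = tr(a^-1 b a) tr(b) - tr(a^-1 b a b) = -x*y*z + x^2 + y^2 + z^2 - 2
tr(b a b^-2 a^-1) = tr(b^-1 a^-1 b a) tr(b) - tr(b^-1 a^-1 b a b) = -x*y^2*z + x^2*y + y^3 + y*z^2 - 3*y
tr(b^-2 a^-2 b a) = tr(b a b^-2 a^-1) tr(a) - tr(b a b^-2) = -x^2*y^2*z + x^3*y + x*y^3 + x*y*z^2 - 4*x*y + z
tr(a^-2 b a^-1 b^-2) = tr(b^-2 a^-2 b) tr(a) - tr(b^-2 a^-2 b a) = x^2*y^2*z - x^3*y - x*y^3 - x*y*z^2 + x^2*z + 3*x*y - z
tr(a^-1 b a^-1 b^-2) = tr(b^-2 a^-1 b) tr(a) - tr(b^-2 a^-1 b a) = x*y^2*z - x^2*y - y^3 - y*z^2 + x*z + 3*y
tr(b a^-1 b^-2 a^-3) = tr(a^-2 b a^-1 b^-2) tr(a) - tr(a^-2 b a^-1 b^-2 a) = x^3*y^2*z - x^4*y - x^2*y^3 - x^2*y*z^2 + x^3*z - x*y^2*z + 4*x^2*y + y^3 + y*z^2 - 2*x*z - 3*y

x^3*y^2*z - x^4*y - x^2*y^3 - x^2*y*z^2 + x^3*z - x*y^2*z + 4*x^2*y + y^3 + y*z^2 - 2*x*z - 3*y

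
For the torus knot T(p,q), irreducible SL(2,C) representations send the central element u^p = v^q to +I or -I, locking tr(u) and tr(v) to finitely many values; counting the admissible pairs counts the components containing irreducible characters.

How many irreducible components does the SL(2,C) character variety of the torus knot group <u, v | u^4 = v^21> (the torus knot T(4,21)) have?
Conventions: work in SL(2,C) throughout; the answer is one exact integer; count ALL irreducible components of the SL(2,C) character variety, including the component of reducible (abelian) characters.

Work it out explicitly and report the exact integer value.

31

In the torus knot group T(4,21), u^4 = v^21 is central, so an irreducible representation sends it to +I or -I (Schur).
So on each irreducible component the traces are pinned: tr(u) = 2*cos(pi*alpha/4) with 1 <= alpha <= 3, tr(v) = 2*cos(pi*beta/21) with 1 <= beta <= 20.
The two central values (-1)^alpha I and (-1)^beta I must be the same matrix, so alpha and beta share a parity.
Counting: 2 odd alphas x 10 odd betas + 1 even alphas x 10 even betas = 20 + 10 = 30.
Total: 30 irreducible-character components + 1 reducible (abelian) component = 31.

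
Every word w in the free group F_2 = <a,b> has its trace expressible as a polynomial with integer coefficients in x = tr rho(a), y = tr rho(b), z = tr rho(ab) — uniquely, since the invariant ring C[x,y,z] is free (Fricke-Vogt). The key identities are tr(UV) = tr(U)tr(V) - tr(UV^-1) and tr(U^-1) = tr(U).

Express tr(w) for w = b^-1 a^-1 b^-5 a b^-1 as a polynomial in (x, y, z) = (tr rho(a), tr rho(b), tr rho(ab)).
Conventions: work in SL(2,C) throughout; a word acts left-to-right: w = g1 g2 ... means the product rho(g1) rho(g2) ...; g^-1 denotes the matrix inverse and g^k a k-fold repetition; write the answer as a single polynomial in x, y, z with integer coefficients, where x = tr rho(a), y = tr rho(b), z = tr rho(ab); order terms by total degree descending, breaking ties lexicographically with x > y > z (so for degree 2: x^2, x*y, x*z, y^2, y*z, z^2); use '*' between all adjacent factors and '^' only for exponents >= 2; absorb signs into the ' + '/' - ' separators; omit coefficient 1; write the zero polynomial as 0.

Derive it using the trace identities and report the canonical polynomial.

x*y^6*z - x^2*y^5 - y^5*z^2 - 3*x*y^4*z + 3*x^2*y^3 + 3*y^3*z^2 + x*y^2*z - x^2*y + y^3 - y*z^2 - 3*y

trace(b^-1 a) = trace(a) trace(b) - trace(a b) = x*y - z
trace(b^-2 a) = trace(b^-1 a) trace(b) - trace(b^-1 a b) = x*y^2 - y*z - x
trace(b^-2 a b^-1) = trace(b^-2 a) trace(b) - trace(b^-2 a b) = x*y^3 - y^2*z - 2*x*y + z
trace(b^-2 a b^-2) = trace(b^-2 a b^-1) trace(b) - trace(b^-2 a) = x*y^4 - y^3*z - 3*x*y^2 + 2*y*z + x
trace(b^-5 a) = trace(b^-2 a b^-2) trace(b) - trace(b^-2 a b^-1) = x*y^5 - y^4*z - 4*x*y^3 + 3*y^2*z + 3*x*y - z
trace(b^-2 a b^-4) = trace(b^-5 a) trace(b) - trace(b^-5 a b) = x*y^6 - y^5*z - 5*x*y^4 + 4*y^3*z + 6*x*y^2 - 3*y*z - x
trace(b^-5 a b^-2) = trace(b^-2 a b^-4) trace(b) - trace(b^-2 a b^-3) = x*y^7 - y^6*z - 6*x*y^5 + 5*y^4*z + 10*x*y^3 - 6*y^2*z - 4*x*y + z
trace(a^2) = trace(a) trace(a) - trace(1) = x^2 - 2
trace(a^2 b) = trace(a) trace(b a) - trace(b) = x*z - y
trace(a b^-1 a) = trace(a^2) trace(b) - trace(a^2 b) = x^2*y - x*z - y
trace(a b a b) = trace(b a) trace(b a) - trace(1) = z^2 - 2
trace(a b^-1 a b) = trace(a b a) trace(b) - trace(a b a b) = x*y*z - y^2 - z^2 + 2
trace(b^-1 a b^-1 a) = trace(a b^-1 a) trace(b) - trace(a b^-1 a b) = x^2*y^2 - 2*x*y*z + z^2 - 2
trace(a b^-1 a b^-2) = trace(b^-1 a b^-1 a) trace(b) - trace(b^-1 a b^-1 a b) = x^2*y^3 - 2*x*y^2*z - x^2*y + y*z^2 + x*z - y
trace(b^-3 a b^-1 a) = trace(a b^-1 a b^-2) trace(b) - trace(a b^-1 a b^-1) = x^2*y^4 - 2*x*y^3*z - 2*x^2*y^2 + y^2*z^2 + 3*x*y*z - y^2 - z^2 + 2
trace(b^-4 a b^-1 a) = trace(b^-3 a b^-1 a) trace(b) - trace(b^-3 a b^-1 a b) = x^2*y^5 - 2*x*y^4*z - 3*x^2*y^3 + y^3*z^2 + 5*x*y^2*z + x^2*y - y^3 - 2*y*z^2 - x*z + 3*y
trace(b^-1 a b^-5 a) = trace(b^-4 a b^-1 a) trace(b) - trace(b^-4 a b^-1 a b) = x^2*y^6 - 2*x*y^5*z - 4*x^2*y^4 + y^4*z^2 + 7*x*y^3*z + 3*x^2*y^2 - y^4 - 3*y^2*z^2 - 4*x*y*z + 4*y^2 + z^2 - 2
trace(b^-1 a^2 b^-1) = trace(b^-1 a^2) trace(b) - trace(b^-1 a^2 b) = x^2*y^2 - x*y*z - x^2 - y^2 + 2
trace(b^-1 a^2 b^-2) = trace(b^-1 a^2 b^-1) trace(b) - trace(b^-1 a^2) = x^2*y^3 - x*y^2*z - 2*x^2*y - y^3 + x*z + 3*y
trace(a^2 b^-4) = trace(b^-1 a^2 b^-2) trace(b) - trace(b^-1 a^2 b^-1) = x^2*y^4 - x*y^3*z - 3*x^2*y^2 - y^4 + 2*x*y*z + x^2 + 4*y^2 - 2
trace(a b^-5 a) = trace(a^2 b^-4) trace(b) - trace(a^2 b^-3) = x^2*y^5 - x*y^4*z - 4*x^2*y^3 - y^5 + 3*x*y^2*z + 3*x^2*y + 5*y^3 - x*z - 5*y
trace(b^-5 a b^-2 a) = trace(b^-1 a b^-5 a) trace(b) - trace(b^-1 a b^-5 a b) = x^2*y^7 - 2*x*y^6*z - 5*x^2*y^5 + y^5*z^2 + 8*x*y^4*z + 7*x^2*y^3 - 3*y^3*z^2 - 7*x*y^2*z - 3*x^2*y - y^3 + y*z^2 + x*z + 3*y
trace(b^-1 a^-1 b^-5 a b^-1) = trace(b^-5 a b^-2) trace(a) - trace(b^-5 a b^-2 a) = x*y^6*z - x^2*y^5 - y^5*z^2 - 3*x*y^4*z + 3*x^2*y^3 + 3*y^3*z^2 + x*y^2*z - x^2*y + y^3 - y*z^2 - 3*y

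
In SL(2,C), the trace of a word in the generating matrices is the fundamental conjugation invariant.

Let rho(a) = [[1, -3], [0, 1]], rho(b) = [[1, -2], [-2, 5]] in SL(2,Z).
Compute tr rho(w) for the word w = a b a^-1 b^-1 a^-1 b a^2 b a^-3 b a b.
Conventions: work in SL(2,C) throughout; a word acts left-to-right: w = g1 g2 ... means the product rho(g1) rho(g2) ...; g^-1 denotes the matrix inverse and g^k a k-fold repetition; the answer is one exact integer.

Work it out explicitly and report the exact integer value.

rho(a) = [[1, -3], [0, 1]]
... * rho(b) = [[1, -2], [-2, 5]]  ->  [[7, -17], [-2, 5]]
... * rho(a^-1) = [[1, 3], [0, 1]]  ->  [[7, 4], [-2, -1]]
... * rho(b^-1) = [[5, 2], [2, 1]]  ->  [[43, 18], [-12, -5]]
... * rho(a^-1) = [[1, 3], [0, 1]]  ->  [[43, 147], [-12, -41]]
... * rho(b) = [[1, -2], [-2, 5]]  ->  [[-251, 649], [70, -181]]
... * rho(a) = [[1, -3], [0, 1]]  ->  [[-251, 1402], [70, -391]]
... * rho(a) = [[1, -3], [0, 1]]  ->  [[-251, 2155], [70, -601]]
... * rho(b) = [[1, -2], [-2, 5]]  ->  [[-4561, 11277], [1272, -3145]]
... * rho(a^-1) = [[1, 3], [0, 1]]  ->  [[-4561, -2406], [1272, 671]]
... * rho(a^-1) = [[1, 3], [0, 1]]  ->  [[-4561, -16089], [1272, 4487]]
... * rho(a^-1) = [[1, 3], [0, 1]]  ->  [[-4561, -29772], [1272, 8303]]
... * rho(b) = [[1, -2], [-2, 5]]  ->  [[54983, -139738], [-15334, 38971]]
... * rho(a) = [[1, -3], [0, 1]]  ->  [[54983, -304687], [-15334, 84973]]
... * rho(b) = [[1, -2], [-2, 5]]  ->  [[664357, -1633401], [-185280, 455533]]
tr = 664357 + 455533 = 1119890

1119890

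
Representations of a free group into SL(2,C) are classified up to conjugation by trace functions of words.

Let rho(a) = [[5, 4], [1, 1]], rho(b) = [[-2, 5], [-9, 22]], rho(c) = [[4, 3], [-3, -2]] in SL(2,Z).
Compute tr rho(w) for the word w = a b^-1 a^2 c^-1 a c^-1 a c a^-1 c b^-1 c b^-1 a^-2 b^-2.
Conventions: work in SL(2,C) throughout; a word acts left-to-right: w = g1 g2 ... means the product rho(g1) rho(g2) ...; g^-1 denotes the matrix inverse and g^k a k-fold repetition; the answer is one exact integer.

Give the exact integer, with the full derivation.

rho(a) = [[5, 4], [1, 1]]
... * rho(b^-1) = [[22, -5], [9, -2]]  ->  [[146, -33], [31, -7]]
... * rho(a) = [[5, 4], [1, 1]]  ->  [[697, 551], [148, 117]]
... * rho(a) = [[5, 4], [1, 1]]  ->  [[4036, 3339], [857, 709]]
... * rho(c^-1) = [[-2, -3], [3, 4]]  ->  [[1945, 1248], [413, 265]]
... * rho(a) = [[5, 4], [1, 1]]  ->  [[10973, 9028], [2330, 1917]]
... * rho(c^-1) = [[-2, -3], [3, 4]]  ->  [[5138, 3193], [1091, 678]]
... * rho(a) = [[5, 4], [1, 1]]  ->  [[28883, 23745], [6133, 5042]]
... * rho(c) = [[4, 3], [-3, -2]]  ->  [[44297, 39159], [9406, 8315]]
... * rho(a^-1) = [[1, -4], [-1, 5]]  ->  [[5138, 18607], [1091, 3951]]
... * rho(c) = [[4, 3], [-3, -2]]  ->  [[-35269, -21800], [-7489, -4629]]
... * rho(b^-1) = [[22, -5], [9, -2]]  ->  [[-972118, 219945], [-206419, 46703]]
... * rho(c) = [[4, 3], [-3, -2]]  ->  [[-4548307, -3356244], [-965785, -712663]]
... * rho(b^-1) = [[22, -5], [9, -2]]  ->  [[-130268950, 29454023], [-27661237, 6254251]]
... * rho(a^-1) = [[1, -4], [-1, 5]]  ->  [[-159722973, 668345915], [-33915488, 141916203]]
... * rho(a^-1) = [[1, -4], [-1, 5]]  ->  [[-828068888, 3980621467], [-175831691, 845242967]]
... * rho(b^-1) = [[22, -5], [9, -2]]  ->  [[17608077667, -3820898494], [3738889501, -811327479]]
... * rho(b^-1) = [[22, -5], [9, -2]]  ->  [[352989622228, -80398591347], [74953621711, -17071792547]]
tr = 352989622228 + -17071792547 = 335917829681

335917829681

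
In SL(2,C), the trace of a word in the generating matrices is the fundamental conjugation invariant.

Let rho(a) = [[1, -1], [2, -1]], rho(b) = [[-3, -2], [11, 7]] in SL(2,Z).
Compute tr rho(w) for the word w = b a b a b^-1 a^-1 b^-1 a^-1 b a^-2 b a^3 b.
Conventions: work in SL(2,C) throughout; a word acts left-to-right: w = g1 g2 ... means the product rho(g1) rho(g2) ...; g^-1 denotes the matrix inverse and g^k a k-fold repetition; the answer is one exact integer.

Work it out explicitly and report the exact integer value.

-159234450

rho(b) = [[-3, -2], [11, 7]]
... * rho(a) = [[1, -1], [2, -1]]  ->  [[-7, 5], [25, -18]]
... * rho(b) = [[-3, -2], [11, 7]]  ->  [[76, 49], [-273, -176]]
... * rho(a) = [[1, -1], [2, -1]]  ->  [[174, -125], [-625, 449]]
... * rho(b^-1) = [[7, 2], [-11, -3]]  ->  [[2593, 723], [-9314, -2597]]
... * rho(a^-1) = [[-1, 1], [-2, 1]]  ->  [[-4039, 3316], [14508, -11911]]
... * rho(b^-1) = [[7, 2], [-11, -3]]  ->  [[-64749, -18026], [232577, 64749]]
... * rho(a^-1) = [[-1, 1], [-2, 1]]  ->  [[100801, -82775], [-362075, 297326]]
... * rho(b) = [[-3, -2], [11, 7]]  ->  [[-1212928, -781027], [4356811, 2805432]]
... * rho(a^-1) = [[-1, 1], [-2, 1]]  ->  [[2774982, -1993955], [-9967675, 7162243]]
... * rho(a^-1) = [[-1, 1], [-2, 1]]  ->  [[1212928, 781027], [-4356811, -2805432]]
... * rho(b) = [[-3, -2], [11, 7]]  ->  [[4952513, 3041333], [-17789319, -10924402]]
... * rho(a) = [[1, -1], [2, -1]]  ->  [[11035179, -7993846], [-39638123, 28713721]]
... * rho(a) = [[1, -1], [2, -1]]  ->  [[-4952513, -3041333], [17789319, 10924402]]
... * rho(a) = [[1, -1], [2, -1]]  ->  [[-11035179, 7993846], [39638123, -28713721]]
... * rho(b) = [[-3, -2], [11, 7]]  ->  [[121037843, 78027280], [-434765300, -280272293]]
tr = 121037843 + -280272293 = -159234450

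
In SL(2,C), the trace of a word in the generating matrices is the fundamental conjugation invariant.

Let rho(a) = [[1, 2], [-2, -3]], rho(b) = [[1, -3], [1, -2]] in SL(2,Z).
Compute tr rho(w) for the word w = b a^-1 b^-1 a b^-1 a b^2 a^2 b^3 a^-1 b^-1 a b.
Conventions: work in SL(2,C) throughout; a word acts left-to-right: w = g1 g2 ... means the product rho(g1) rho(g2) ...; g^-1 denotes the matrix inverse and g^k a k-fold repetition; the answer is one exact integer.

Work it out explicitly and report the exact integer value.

425167

rho(b) = [[1, -3], [1, -2]]
... * rho(a^-1) = [[-3, -2], [2, 1]]  ->  [[-9, -5], [-7, -4]]
... * rho(b^-1) = [[-2, 3], [-1, 1]]  ->  [[23, -32], [18, -25]]
... * rho(a) = [[1, 2], [-2, -3]]  ->  [[87, 142], [68, 111]]
... * rho(b^-1) = [[-2, 3], [-1, 1]]  ->  [[-316, 403], [-247, 315]]
... * rho(a) = [[1, 2], [-2, -3]]  ->  [[-1122, -1841], [-877, -1439]]
... * rho(b) = [[1, -3], [1, -2]]  ->  [[-2963, 7048], [-2316, 5509]]
... * rho(b) = [[1, -3], [1, -2]]  ->  [[4085, -5207], [3193, -4070]]
... * rho(a) = [[1, 2], [-2, -3]]  ->  [[14499, 23791], [11333, 18596]]
... * rho(a) = [[1, 2], [-2, -3]]  ->  [[-33083, -42375], [-25859, -33122]]
... * rho(b) = [[1, -3], [1, -2]]  ->  [[-75458, 183999], [-58981, 143821]]
... * rho(b) = [[1, -3], [1, -2]]  ->  [[108541, -141624], [84840, -110699]]
... * rho(b) = [[1, -3], [1, -2]]  ->  [[-33083, -42375], [-25859, -33122]]
... * rho(a^-1) = [[-3, -2], [2, 1]]  ->  [[14499, 23791], [11333, 18596]]
... * rho(b^-1) = [[-2, 3], [-1, 1]]  ->  [[-52789, 67288], [-41262, 52595]]
... * rho(a) = [[1, 2], [-2, -3]]  ->  [[-187365, -307442], [-146452, -240309]]
... * rho(b) = [[1, -3], [1, -2]]  ->  [[-494807, 1176979], [-386761, 919974]]
tr = -494807 + 919974 = 425167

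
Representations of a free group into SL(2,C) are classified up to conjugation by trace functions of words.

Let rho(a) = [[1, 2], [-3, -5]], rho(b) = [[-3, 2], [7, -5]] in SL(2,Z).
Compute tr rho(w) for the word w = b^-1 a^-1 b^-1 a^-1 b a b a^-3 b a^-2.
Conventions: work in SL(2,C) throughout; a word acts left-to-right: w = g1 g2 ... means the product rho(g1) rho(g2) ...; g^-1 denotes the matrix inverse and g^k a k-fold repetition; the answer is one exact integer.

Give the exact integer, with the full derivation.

-113168

rho(b^-1) = [[-5, -2], [-7, -3]]
... * rho(a^-1) = [[-5, -2], [3, 1]]  ->  [[19, 8], [26, 11]]
... * rho(b^-1) = [[-5, -2], [-7, -3]]  ->  [[-151, -62], [-207, -85]]
... * rho(a^-1) = [[-5, -2], [3, 1]]  ->  [[569, 240], [780, 329]]
... * rho(b) = [[-3, 2], [7, -5]]  ->  [[-27, -62], [-37, -85]]
... * rho(a) = [[1, 2], [-3, -5]]  ->  [[159, 256], [218, 351]]
... * rho(b) = [[-3, 2], [7, -5]]  ->  [[1315, -962], [1803, -1319]]
... * rho(a^-1) = [[-5, -2], [3, 1]]  ->  [[-9461, -3592], [-12972, -4925]]
... * rho(a^-1) = [[-5, -2], [3, 1]]  ->  [[36529, 15330], [50085, 21019]]
... * rho(a^-1) = [[-5, -2], [3, 1]]  ->  [[-136655, -57728], [-187368, -79151]]
... * rho(b) = [[-3, 2], [7, -5]]  ->  [[5869, 15330], [8047, 21019]]
... * rho(a^-1) = [[-5, -2], [3, 1]]  ->  [[16645, 3592], [22822, 4925]]
... * rho(a^-1) = [[-5, -2], [3, 1]]  ->  [[-72449, -29698], [-99335, -40719]]
tr = -72449 + -40719 = -113168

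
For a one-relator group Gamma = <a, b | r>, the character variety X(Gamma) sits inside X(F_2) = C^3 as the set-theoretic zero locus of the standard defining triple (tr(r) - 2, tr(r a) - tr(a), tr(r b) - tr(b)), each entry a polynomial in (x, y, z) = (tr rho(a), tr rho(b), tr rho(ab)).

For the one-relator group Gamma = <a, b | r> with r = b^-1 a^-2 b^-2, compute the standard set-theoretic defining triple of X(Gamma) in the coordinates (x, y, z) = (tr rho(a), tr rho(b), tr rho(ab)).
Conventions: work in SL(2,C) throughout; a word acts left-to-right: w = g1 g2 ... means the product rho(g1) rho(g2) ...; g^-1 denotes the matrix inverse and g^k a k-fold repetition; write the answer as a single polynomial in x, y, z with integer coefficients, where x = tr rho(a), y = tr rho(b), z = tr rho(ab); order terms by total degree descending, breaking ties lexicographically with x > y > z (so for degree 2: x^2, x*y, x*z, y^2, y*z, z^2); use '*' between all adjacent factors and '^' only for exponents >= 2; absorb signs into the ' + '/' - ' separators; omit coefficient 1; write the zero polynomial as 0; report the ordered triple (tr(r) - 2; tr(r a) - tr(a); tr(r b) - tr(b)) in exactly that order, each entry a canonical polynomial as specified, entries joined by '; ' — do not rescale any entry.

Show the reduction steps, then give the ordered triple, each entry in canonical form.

trace(b^-1) = trace(b) = y
trace(b^-2) = trace(b^-1)*trace(b) - trace(1)   [inverse elimination on b] = y^2 - 2
trace(b^-1 a) = trace(a)*trace(b) - trace(a b)   [inverse elimination on b] = x*y - z
trace(b^-2 a) = trace(b^-1 a)*trace(b) - trace(b^-1 a b)   [inverse elimination on b] = x*y^2 - y*z - x
trace(b^-2 a^-1) = trace(b^-2)*trace(a) - trace(b^-2 a)   [inverse elimination on a] = y*z - x
trace(b^-3 a^-1) = trace(b^-2 a^-1)*trace(b) - trace(b^-2 a^-1 b)   [inverse elimination on b] = y^2*z - x*y - z
trace(b^-3) = trace(b^-2)*trace(b) - trace(b^-1)   [inverse elimination on b] = y^3 - 3*y
trace(b^-1 a^-2 b^-2) = trace(b^-3 a^-1)*trace(a) - trace(b^-3)   [inverse elimination on a] = x*y^2*z - x^2*y - y^3 - x*z + 3*y
trace(a^2) = trace(a)*trace(a) - trace(1) = x^2 - 2
trace(a^2 b) = trace(a)*trace(b a) - trace(b) = x*z - y
trace(a b^-1 a) = trace(a^2)*trace(b) - trace(a^2 b) = x^2*y - x*z - y
trace(a b a b) = trace(a b)*trace(a b) - trace(1)   [split at repeated a] = z^2 - 2
trace(a b^-1 a b) = trace(a b a)*trace(b) - trace(a b a b) = x*y*z - y^2 - z^2 + 2
trace(b^-1 a b^-1 a) = trace(a b^-1 a)*trace(b) - trace(a b^-1 a b) = x^2*y^2 - 2*x*y*z + z^2 - 2
trace(b^-1 a b^-1 a^-1) = trace(b^-1 a b^-1)*trace(a) - trace(b^-1 a b^-1 a) = x*y*z - x^2 - z^2 + 2
trace(a b^-1 a^-2 b^-1) = trace(b^-1 a b^-1 a^-1)*trace(a) - trace(b^-1 a b^-1) = x^2*y*z - x^3 - x*y^2 - x*z^2 + y*z + 3*x
trace(b^-1 a^-2 b^-2 a) = trace(a b^-1 a^-2 b^-1)*trace(b) - trace(a b^-1 a^-2) = x^2*y^2*z - x^3*y - x*y^3 - x*y*z^2 + y^2*z + 3*x*y - z
trace(b^-1 a^-2 b^-1) = trace(a^-1 b^-2)*trace(a) - trace(a^-1 b^-2 a)  (eliminate a^-1) = x*y*z - x^2 - y^2 + 2
assemble the triple (trace(r) - 2; trace(r a) - x; trace(r b) - y)

x*y^2*z - x^2*y - y^3 - x*z + 3*y - 2; x^2*y^2*z - x^3*y - x*y^3 - x*y*z^2 + y^2*z + 3*x*y - x - z; x*y*z - x^2 - y^2 - y + 2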